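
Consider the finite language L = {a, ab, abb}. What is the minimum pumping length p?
p = 4

For a finite language L, the pumping lemma holds vacuously if p > max|s| for s ∈ L.

The longest string in L = {a, ab, abb} has length 3.
If p = 4, then no string s ∈ L has |s| ≥ p, so the condition is vacuously true.

The minimum pumping length is p = 4.

Why no smaller p works: for any p ≤ 3, the longest string s ∈ L has |s| = 3 ≥ p, so it would
have to be pumpable; but pumping up (i = 2, 3, ...) produces ever longer strings, which cannot all lie in the
finite language L. So the pumping property fails for every p ≤ 3.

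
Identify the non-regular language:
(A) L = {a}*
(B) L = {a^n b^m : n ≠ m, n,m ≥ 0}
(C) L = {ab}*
(B) {a^n b^m : n ≠ m, n,m ≥ 0}

(B) L = {a^n b^m : n ≠ m, n,m ≥ 0} is NOT regular.

The pumping lemma can be used to prove this:
After pumping a's, we can make n = m

The other languages are regular because they can be recognized by finite automata.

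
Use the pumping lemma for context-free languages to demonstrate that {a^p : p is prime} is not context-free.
Assume for contradiction that L is context-free, and let p ≥ 1 be the pumping length given by the pumping lemma for CFLs.
Choose a prime q with q ≥ p and let s = a^q. Then s ∈ L and |s| = q ≥ p.
By the CFL pumping lemma, s = uvxyz for some u, v, x, y, z with |vxy| ≤ p, |vy| ≥ 1, and uv^i xy^i z ∈ L for every i ≥ 0.
All symbols are a's, so only lengths matter: let k = |vy|, with 1 ≤ k ≤ p. Then |uv^i xy^i z| = q + (i − 1)k.

Take i = q + 1: the length is q + qk = q(k + 1).
Both factors satisfy q ≥ 2 and k + 1 ≥ 2, so q(k + 1) is composite and uv^(q+1) xy^(q+1) z ∉ L.

This contradicts the CFL pumping lemma, which requires uv^i xy^i z ∈ L for all i ≥ 0.
Hence L = {a^p : p is prime} is not context-free. ∎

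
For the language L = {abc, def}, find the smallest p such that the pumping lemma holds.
p = 4

For a finite language L, the pumping lemma holds vacuously if p > max|s| for s ∈ L.

The longest string in L = {abc, def} has length 3.
If p = 4, then no string s ∈ L has |s| ≥ p, so the condition is vacuously true.

The minimum pumping length is p = 4.

Why no smaller p works: for any p ≤ 3, the longest string s ∈ L has |s| = 3 ≥ p, so it would
have to be pumpable; but pumping up (i = 2, 3, ...) produces ever longer strings, which cannot all lie in the
finite language L. So the pumping property fails for every p ≤ 3.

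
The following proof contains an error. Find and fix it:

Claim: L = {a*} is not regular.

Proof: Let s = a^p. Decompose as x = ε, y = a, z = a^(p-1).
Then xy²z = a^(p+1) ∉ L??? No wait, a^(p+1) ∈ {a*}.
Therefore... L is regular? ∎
Error: The proof attempts to show a*  is not regular, but a* IS regular!

Correction: a* is a regular language (recognized by a simple DFA with one accepting state and self-loop on 'a'). The pumping lemma can only prove non-regularity, not regularity. For regular languages, pumping always works.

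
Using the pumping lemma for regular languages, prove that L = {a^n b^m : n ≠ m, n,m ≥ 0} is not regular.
Assume for contradiction that L is regular, and let p ≥ 1 be the pumping length given by the pumping lemma.
Choose s = a^p b^(p + p!). Then s ∈ L because p ≠ p + p! (as p! ≥ 1), and |s| ≥ p.
By the pumping lemma, s = xyz for some x, y, z with |xy| ≤ p, |y| ≥ 1, and xy^i z ∈ L for every i ≥ 0.
Since |xy| ≤ p and the first p symbols of s are all a's, y = a^k for some k with 1 ≤ k ≤ p.
For every i ≥ 0, xy^i z = a^(p + (i − 1)k) b^(p + p!).

Because 1 ≤ k ≤ p, k divides p!. Let t = p!/k (a positive integer) and take i = t + 1.
Then the number of a's is p + tk = p + p!, which equals the number of b's.
So xy^(t+1) z = a^(p + p!) b^(p + p!) has equally many a's and b's and is NOT in L.

This contradicts the pumping lemma, which requires xy^i z ∈ L for all i ≥ 0.
Hence L = {a^n b^m : n ≠ m, n,m ≥ 0} is not regular. ∎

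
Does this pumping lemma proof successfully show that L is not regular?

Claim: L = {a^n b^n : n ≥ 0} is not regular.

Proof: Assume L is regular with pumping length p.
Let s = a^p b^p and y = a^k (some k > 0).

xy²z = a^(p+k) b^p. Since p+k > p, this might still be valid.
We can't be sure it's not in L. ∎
The proof is INCORRECT.

Error: The conclusion is wrong.
xy²z = a^(p+k) b^p is definitely NOT in L because the number of a's (p+k) ≠ number of b's (p).
The proof incorrectly doubts what is actually a valid contradiction.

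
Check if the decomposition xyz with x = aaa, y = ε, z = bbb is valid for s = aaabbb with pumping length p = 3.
Violated: |y| > 0

The decomposition x = aaa, y = ε, z = bbb for s = aaabbb with p = 3
violates the constraint: |y| > 0

|y| = 0, but the pumping lemma requires |y| > 0 (y must be non-empty).

Pumping lemma constraints:
1. xyz = s (decomposition is valid)
2. |xy| ≤ p
3. |y| > 0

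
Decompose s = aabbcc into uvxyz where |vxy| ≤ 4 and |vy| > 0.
u='a', v='a', x='bb', y='c', z='c'

For s = aabbcc with pumping length p = 4:

One valid decomposition:
- u = 'a'
- v = 'a'
- x = 'bb'
- y = 'c'
- z = 'c'

Verification:
- uvxyz = 'a' + 'a' + 'bb' + 'c' + 'c' = aabbcc ✓
- |vxy| = |'abbc'| = 4 ≤ 4 ✓
- |vy| = |'ac'| = 2 > 0 ✓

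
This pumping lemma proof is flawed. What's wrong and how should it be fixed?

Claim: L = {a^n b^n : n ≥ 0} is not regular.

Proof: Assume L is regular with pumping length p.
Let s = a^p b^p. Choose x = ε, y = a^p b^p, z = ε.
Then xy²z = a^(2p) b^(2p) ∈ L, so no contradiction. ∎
Error: The decomposition violates |xy| ≤ p. With y = a^p b^p, |xy| = |y| = 2p > p. (The proof also miscomputes xy²z, which would be a^p b^p a^p b^p rather than a^(2p) b^(2p), and it wrongly treats one harmless decomposition as settling the matter — the prover does not get to choose the decomposition.)

Correction: The pumping lemma requires |xy| ≤ p, and the argument must handle every decomposition satisfying |xy| ≤ p, |y| ≥ 1. Since s starts with p a's, any such y consists only of a's, say y = a^k with k ≥ 1. Then xy²z = a^(p+k) b^p has unequal numbers of a's and b's, so xy²z ∉ L — the required contradiction.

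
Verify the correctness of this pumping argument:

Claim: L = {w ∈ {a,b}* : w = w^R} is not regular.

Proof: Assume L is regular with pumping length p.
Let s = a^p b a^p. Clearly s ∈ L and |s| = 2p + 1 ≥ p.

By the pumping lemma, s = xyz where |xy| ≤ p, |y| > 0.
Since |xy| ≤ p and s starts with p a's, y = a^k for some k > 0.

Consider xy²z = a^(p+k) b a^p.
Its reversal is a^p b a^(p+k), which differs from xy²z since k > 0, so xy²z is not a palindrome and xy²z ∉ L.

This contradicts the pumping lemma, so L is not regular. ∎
The proof is correct.

This proof is valid because:
1. s = a^p b a^p is in L and is chosen in terms of p, so |s| ≥ p holds for every p
2. The decomposition analysis is correct: |xy| ≤ p forces y to lie inside the leading a's
3. The contradiction is valid: a^(p+k) b a^p has more a's before the b than after it, so it is not a palindrome
4. The conclusion follows logically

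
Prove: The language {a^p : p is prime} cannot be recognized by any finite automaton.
Assume for contradiction that L is regular, and let p ≥ 1 be the pumping length given by the pumping lemma.
Choose a prime q with q ≥ p (one exists because there are infinitely many primes) and let s = a^q. Then s ∈ L and |s| = q ≥ p.
By the pumping lemma, s = xyz for some x, y, z with |xy| ≤ p, |y| ≥ 1, and xy^i z ∈ L for every i ≥ 0.
Here y = a^k for some k with 1 ≤ k ≤ p, and xy^i z = a^(q + (i − 1)k) for every i ≥ 0.

Take i = q + 1: |xy^(q+1) z| = q + qk = q(k + 1).
Both factors satisfy q ≥ 2 and k + 1 ≥ 2, so q(k + 1) is composite, and xy^(q+1) z ∉ L.

This contradicts the pumping lemma, which requires xy^i z ∈ L for all i ≥ 0.
Hence L = {a^p : p is prime} is not regular. ∎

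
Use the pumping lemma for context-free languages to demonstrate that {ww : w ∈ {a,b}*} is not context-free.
Assume for contradiction that L is context-free, and let p ≥ 1 be the pumping length given by the pumping lemma for CFLs.
Choose s = a^p b^p a^p b^p. Then s ∈ L (take w = a^p b^p) and |s| = 4p ≥ p.
By the CFL pumping lemma, s = uvxyz for some u, v, x, y, z with |vxy| ≤ p, |vy| ≥ 1, and uv^i xy^i z ∈ L for every i ≥ 0.

Write s as four blocks A₁ B₁ A₂ B₂ with A₁ = A₂ = a^p and B₁ = B₂ = b^p. Since |vxy| ≤ p, the window vxy lies inside at most two adjacent blocks. Take i = 0 and let t = uxz, so |t| = 4p − |vy| with 1 ≤ |vy| ≤ p. If |t| is odd, t ∉ L immediately, so assume |vy| is even (hence |vy| ≥ 2) and |t|/2 = 2p − |vy|/2, which satisfies p ≤ |t|/2 ≤ 2p − 1.

Case 1 (vxy inside A₁B₁): t = a^(p−j) b^(p−l) a^p b^p with j + l = |vy|. The second half of t has length < 2p, so it is a suffix of the trailing a^p b^p and ends in b; the first half is a^(p−j) b^(p−l) a^((j+l)/2), which ends in a because (j+l)/2 ≥ 1. The halves differ, so t ∉ L.

Case 2 (vxy inside B₁A₂, straddling the middle): t = a^p b^(p−j) a^(p−l) b^p with j + l = |vy|. If t = ww, then w is a prefix of t of length ≥ p, so w begins with a^p; and w is a suffix of t of length ≥ p, so w ends with b^p. That forces |w| ≥ 2p, contradicting |w| = |t|/2 ≤ 2p − 1. So t ∉ L.

Case 3 (vxy inside A₂B₂): t = a^p b^p a^(p−j) b^(p−l) with j + l = |vy|. The first half of t is a prefix of a^p b^p, so it begins with a; the second half is b^((j+l)/2) a^(p−j) b^(p−l), which begins with b. The halves differ, so t ∉ L.

In every case uv⁰xy⁰z = uxz ∉ L.

This contradicts the CFL pumping lemma, which requires uv^i xy^i z ∈ L for all i ≥ 0.
Hence L = {ww : w ∈ {a,b}*} is not context-free. ∎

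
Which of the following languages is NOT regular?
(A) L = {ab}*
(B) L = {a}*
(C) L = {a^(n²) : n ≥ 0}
(C) {a^(n²) : n ≥ 0}

(C) L = {a^(n²) : n ≥ 0} is NOT regular.

The pumping lemma can be used to prove this:
After pumping, length is no longer a perfect square

The other languages are regular because they can be recognized by finite automata.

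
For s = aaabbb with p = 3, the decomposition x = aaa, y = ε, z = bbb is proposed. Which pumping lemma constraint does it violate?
Violated: |y| > 0

The decomposition x = aaa, y = ε, z = bbb for s = aaabbb with p = 3
violates the constraint: |y| > 0

|y| = 0, but the pumping lemma requires |y| > 0 (y must be non-empty).

Pumping lemma constraints:
1. xyz = s (decomposition is valid)
2. |xy| ≤ p
3. |y| > 0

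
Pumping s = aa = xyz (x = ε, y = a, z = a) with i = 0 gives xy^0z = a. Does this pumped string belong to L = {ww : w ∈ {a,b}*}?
No

xy⁰z = ε · ε · a = a.
a has odd length 1, so it cannot be written as ww and is not in L.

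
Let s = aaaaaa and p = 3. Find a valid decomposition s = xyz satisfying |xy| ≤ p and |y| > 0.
x = '', y = 'aa', z = 'aaaa'

For s = aaaaaa and p = 3, one valid decomposition is:
- x = '' (length 0)
- y = 'aa' (length 2)
- z = 'aaaa' (length 4)

Verification:
- xyz = '' + 'aa' + 'aaaa' = aaaaaa ✓
- |xy| = 2 ≤ 3 ✓
- |y| = 2 > 0 ✓

All pumping lemma constraints are satisfied.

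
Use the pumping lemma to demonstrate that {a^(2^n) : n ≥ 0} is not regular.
Assume for contradiction that L is regular, and let p ≥ 1 be the pumping length given by the pumping lemma.
Choose s = a^(2^p). Then s ∈ L and |s| = 2^p ≥ p.
By the pumping lemma, s = xyz for some x, y, z with |xy| ≤ p, |y| ≥ 1, and xy^i z ∈ L for every i ≥ 0.
Here y = a^k for some k with 1 ≤ k ≤ |xy| ≤ p, and p < 2^p.

Take i = 2: |xy²z| = 2^p + k.
Now 2^p < 2^p + k ≤ 2^p + p < 2^p + 2^p = 2^(p+1).
So |xy²z| lies strictly between the consecutive powers of two 2^p and 2^(p+1), hence is not a power of 2, and xy²z ∉ L.

This contradicts the pumping lemma, which requires xy^i z ∈ L for all i ≥ 0.
Hence L = {a^(2^n) : n ≥ 0} is not regular. ∎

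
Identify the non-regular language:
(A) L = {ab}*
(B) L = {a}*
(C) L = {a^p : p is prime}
(C) {a^p : p is prime}

(C) L = {a^p : p is prime} is NOT regular.

The pumping lemma can be used to prove this:
After pumping, the length becomes composite

The other languages are regular because they can be recognized by finite automata.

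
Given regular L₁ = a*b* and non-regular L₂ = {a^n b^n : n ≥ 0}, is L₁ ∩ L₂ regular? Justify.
No — L₁ ∩ L₂ is not regular.

Every string a^n b^n already lies in a*b*, so L₁ ∩ L₂ = {a^n b^n : n ≥ 0} = L₂ itself, which is the standard non-regular language (pump s = a^p b^p).

Note that the bare facts "L₁ regular, L₂ non-regular" do not settle the question by themselves: the closure of regular languages under ∪, ∩, complement and difference applies only when BOTH operands are regular. With a non-regular operand the result can come out regular or non-regular depending on the specific languages, so one has to work out L₁ ∩ L₂ for this particular pair, as above.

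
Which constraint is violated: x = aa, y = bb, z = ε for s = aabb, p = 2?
Violated: |xy| ≤ p

The decomposition x = aa, y = bb, z = ε for s = aabb with p = 2
violates the constraint: |xy| ≤ p

|xy| = |aabb| = 4 > 2 = p. The decomposition puts too many characters in xy.

Pumping lemma constraints:
1. xyz = s (decomposition is valid)
2. |xy| ≤ p
3. |y| > 0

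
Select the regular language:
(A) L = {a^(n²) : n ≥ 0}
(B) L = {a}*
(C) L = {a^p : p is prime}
(B) {a}*

(B) L = {a}* is regular.

This can be recognized by a finite automaton (DFA/NFA).
Regular expressions like {a}* define regular languages.

The other choices are not regular:
- {a^(n²) : n ≥ 0}: After pumping, length is no longer a perfect square
- {a^p : p is prime}: After pumping, the length becomes composite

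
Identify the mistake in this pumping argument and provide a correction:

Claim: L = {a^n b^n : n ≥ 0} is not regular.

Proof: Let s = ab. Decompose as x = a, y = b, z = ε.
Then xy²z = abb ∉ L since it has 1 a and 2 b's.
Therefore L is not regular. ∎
Error: The string s = ab might be shorter than the pumping length p.

Correction: Choose s = a^p b^p to ensure |s| ≥ p. Also, the decomposition is wrong: with |xy| ≤ p, y cannot include b's when s starts with p a's.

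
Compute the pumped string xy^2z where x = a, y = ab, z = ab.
aababab

Given x = 'a', y = 'ab', z = 'ab' and i = 2:

xy^2z = x + y·y·...·y (2 times) + z
       = 'a' + 'ab'^2 + 'ab'
       = 'a' + 'abab' + 'ab'
       = 'aababab'

The pumped string is 'aababab' with length 7.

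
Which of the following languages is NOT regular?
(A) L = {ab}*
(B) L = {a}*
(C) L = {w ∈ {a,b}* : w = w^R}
(C) {w ∈ {a,b}* : w = w^R}

(C) L = {w ∈ {a,b}* : w = w^R} is NOT regular.

The pumping lemma can be used to prove this:
After pumping, the string is no longer symmetric

The other languages are regular because they can be recognized by finite automata.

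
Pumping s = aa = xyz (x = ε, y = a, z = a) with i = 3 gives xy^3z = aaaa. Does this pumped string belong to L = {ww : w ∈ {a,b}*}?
Yes

xy³z = ε · aaa · a = aaaa.
aaaa splits into halves aa · aa, which are equal, so it is in L (w = aa).
(A single pumped string landing in L is not a contradiction by itself; a non-regularity proof needs some i for which xy^i z ∉ L, for every admissible decomposition.)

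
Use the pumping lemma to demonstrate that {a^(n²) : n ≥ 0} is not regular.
Assume for contradiction that L is regular, and let p ≥ 1 be the pumping length given by the pumping lemma.
Choose s = a^(p²). Then s ∈ L and |s| = p² ≥ p.
By the pumping lemma, s = xyz for some x, y, z with |xy| ≤ p, |y| ≥ 1, and xy^i z ∈ L for every i ≥ 0.
Here y = a^k for some k with 1 ≤ k ≤ |xy| ≤ p.

Take i = 2: |xy²z| = p² + k.
Now p² < p² + k ≤ p² + p < p² + 2p + 1 = (p + 1)².
So |xy²z| lies strictly between the consecutive squares p² and (p + 1)², hence is not a perfect square, and xy²z ∉ L.

This contradicts the pumping lemma, which requires xy^i z ∈ L for all i ≥ 0.
Hence L = {a^(n²) : n ≥ 0} is not regular. ∎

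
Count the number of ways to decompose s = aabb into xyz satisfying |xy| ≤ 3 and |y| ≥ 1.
6

For s = 'aabb' with pumping length p = 3:

Constraints: |xy| ≤ 3, |y| > 0

Valid decompositions (|xy| ≤ p, |y| ≥ 1):
  • x='', y='a', z='abb'
  • x='a', y='a', z='bb'
  • x='', y='aa', z='bb'
  • x='aa', y='b', z='b'
  • x='a', y='ab', z='b'
  • x='', y='aab', z='b'

Total count: 6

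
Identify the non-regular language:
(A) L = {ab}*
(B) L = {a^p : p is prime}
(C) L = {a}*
(B) {a^p : p is prime}

(B) L = {a^p : p is prime} is NOT regular.

The pumping lemma can be used to prove this:
After pumping, the length becomes composite

The other languages are regular because they can be recognized by finite automata.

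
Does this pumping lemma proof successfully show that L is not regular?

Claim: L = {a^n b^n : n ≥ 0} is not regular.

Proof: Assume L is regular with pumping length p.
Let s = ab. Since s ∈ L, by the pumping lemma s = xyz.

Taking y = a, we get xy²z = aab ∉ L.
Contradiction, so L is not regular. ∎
The proof is INCORRECT.

Error: The string s = ab may be shorter than p.
The pumping lemma only applies to strings with |s| ≥ p, and p is not under our control.
We must choose s in terms of p, e.g. s = a^p b^p, to ensure |s| ≥ p.
(The proof also fixes one particular y; a valid argument must handle every decomposition with |xy| ≤ p and |y| ≥ 1 — for s = a^p b^p this forces y = a^k, and then xy²z = a^(p+k) b^p ∉ L.)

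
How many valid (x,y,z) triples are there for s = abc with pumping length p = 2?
3

For s = 'abc' with pumping length p = 2:

Constraints: |xy| ≤ 2, |y| > 0

Valid decompositions (|xy| ≤ p, |y| ≥ 1):
  • x='', y='a', z='bc'
  • x='a', y='b', z='c'
  • x='', y='ab', z='c'

Total count: 3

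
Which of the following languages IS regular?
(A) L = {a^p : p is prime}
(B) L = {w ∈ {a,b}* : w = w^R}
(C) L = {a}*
(C) {a}*

(C) L = {a}* is regular.

This can be recognized by a finite automaton (DFA/NFA).
Regular expressions like {a}* define regular languages.

The other choices are not regular:
- {w ∈ {a,b}* : w = w^R}: After pumping, the string is no longer symmetric
- {a^p : p is prime}: After pumping, the length becomes composite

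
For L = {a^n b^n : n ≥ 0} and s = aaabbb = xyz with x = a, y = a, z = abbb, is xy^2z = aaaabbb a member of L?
No

xy²z = a · aa · abbb = aaaabbb.
aaaabbb has 4 a's and 3 b's; 4 ≠ 3, so it is not in L.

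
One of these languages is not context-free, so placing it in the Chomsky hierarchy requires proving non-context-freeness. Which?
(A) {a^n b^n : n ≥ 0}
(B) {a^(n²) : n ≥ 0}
(B) {a^(n²) : n ≥ 0}

(B) {a^(n²) : n ≥ 0} requires the CFL pumping lemma.

- {a^n b^n : n ≥ 0} is context-free (but not regular)
  • Can be shown non-regular with the regular pumping lemma
  • After pumping, the number of a's and b's become unequal

- {a^(n²) : n ≥ 0} is NOT context-free
  • Requires the CFL pumping lemma to prove
  • Gaps between squares grow unboundedly

The CFL pumping lemma is "stronger" in that it can prove non-membership
in the larger class of context-free languages.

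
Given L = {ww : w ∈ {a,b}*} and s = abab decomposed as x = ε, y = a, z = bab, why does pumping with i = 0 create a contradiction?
xy⁰z = bab ∉ L

Pumping with i = 0 replaces y = a by y⁰ = ε:
- Original: s = xyz = abab; abab splits into halves ab · ab, which are equal, so it is in L (w = ab)
- Pumped: xy⁰z = ε · ε · bab = bab
- bab has odd length 3, so it cannot be written as ww and is not in L

The pumping lemma would require xy⁰z ∈ L, so this decomposition yields a contradiction.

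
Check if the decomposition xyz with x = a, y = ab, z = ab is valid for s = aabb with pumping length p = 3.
Violated: xyz = s

The decomposition x = a, y = ab, z = ab for s = aabb with p = 3
violates the constraint: xyz = s

xyz = 'a' + 'ab' + 'ab' = 'aabab' ≠ 'aabb' = s. The decomposition doesn't reconstruct s.

Pumping lemma constraints:
1. xyz = s (decomposition is valid)
2. |xy| ≤ p
3. |y| > 0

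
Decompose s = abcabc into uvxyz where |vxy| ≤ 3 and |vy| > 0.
u='ab', v='c', x='a', y='b', z='c'

For s = abcabc with pumping length p = 3:

One valid decomposition:
- u = 'ab'
- v = 'c'
- x = 'a'
- y = 'b'
- z = 'c'

Verification:
- uvxyz = 'ab' + 'c' + 'a' + 'b' + 'c' = abcabc ✓
- |vxy| = |'cab'| = 3 ≤ 3 ✓
- |vy| = |'cb'| = 2 > 0 ✓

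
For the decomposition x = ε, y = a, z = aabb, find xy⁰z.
aabb

Given x = '', y = 'a', z = 'aabb' and i = 0:

xy^0z = x + y·y·...·y (0 times) + z
       = '' + 'a'^0 + 'aabb'
       = '' + '' + 'aabb'
       = 'aabb'

The pumped string is 'aabb' with length 4.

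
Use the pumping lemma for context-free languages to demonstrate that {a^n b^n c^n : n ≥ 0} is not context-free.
Assume for contradiction that L is context-free, and let p ≥ 1 be the pumping length given by the pumping lemma for CFLs.
Choose s = a^p b^p c^p. Then s ∈ L and |s| = 3p ≥ p.
By the CFL pumping lemma, s = uvxyz for some u, v, x, y, z with |vxy| ≤ p, |vy| ≥ 1, and uv^i xy^i z ∈ L for every i ≥ 0.

Because |vxy| ≤ p, the window vxy cannot contain both an a and a c: any substring of s containing both must include the entire block b^p plus at least one a and one c, so it has length ≥ p + 2 > p.
Hence at least one of the letters a, c does not occur in vy at all.

Take i = 0: the string uxz is obtained from s by deleting |vy| ≥ 1 symbols, so |uxz| = 3p − |vy| < 3p.
But the letter (a or c) that does not occur in vy still occurs exactly p times in uxz. Every string of L with exactly p copies of some letter is a^p b^p c^p, of length 3p. Since |uxz| < 3p, uxz ∉ L.

This contradicts the CFL pumping lemma, which requires uv^i xy^i z ∈ L for all i ≥ 0.
Hence L = {a^n b^n c^n : n ≥ 0} is not context-free. ∎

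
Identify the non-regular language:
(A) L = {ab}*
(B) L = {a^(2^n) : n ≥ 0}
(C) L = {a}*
(B) {a^(2^n) : n ≥ 0}

(B) L = {a^(2^n) : n ≥ 0} is NOT regular.

The pumping lemma can be used to prove this:
After pumping, length is no longer a power of 2

The other languages are regular because they can be recognized by finite automata.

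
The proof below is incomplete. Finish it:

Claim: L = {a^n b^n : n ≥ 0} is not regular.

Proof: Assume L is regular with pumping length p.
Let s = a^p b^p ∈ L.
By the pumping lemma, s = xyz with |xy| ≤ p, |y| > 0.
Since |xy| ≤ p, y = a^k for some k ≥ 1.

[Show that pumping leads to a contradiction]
Consider xy²z = a^(p+k) b^p.

Since k ≥ 1, we have p + k > p.
So xy²z has more a's than b's: (p+k) a's vs p b's.
This means xy²z ∉ L because a^n b^n requires equal counts.

This contradicts the pumping lemma which states xy²z ∈ L.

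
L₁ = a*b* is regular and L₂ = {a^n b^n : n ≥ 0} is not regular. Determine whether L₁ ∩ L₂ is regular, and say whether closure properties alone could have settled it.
No — L₁ ∩ L₂ is not regular.

Every string a^n b^n already lies in a*b*, so L₁ ∩ L₂ = {a^n b^n : n ≥ 0} = L₂ itself, which is the standard non-regular language (pump s = a^p b^p).

Note that the bare facts "L₁ regular, L₂ non-regular" do not settle the question by themselves: the closure of regular languages under ∪, ∩, complement and difference applies only when BOTH operands are regular. With a non-regular operand the result can come out regular or non-regular depending on the specific languages, so one has to work out L₁ ∩ L₂ for this particular pair, as above.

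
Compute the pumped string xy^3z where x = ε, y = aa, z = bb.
aaaaaabb

Given x = '', y = 'aa', z = 'bb' and i = 3:

xy^3z = x + y·y·...·y (3 times) + z
       = '' + 'aa'^3 + 'bb'
       = '' + 'aaaaaa' + 'bb'
       = 'aaaaaabb'

The pumped string is 'aaaaaabb' with length 8.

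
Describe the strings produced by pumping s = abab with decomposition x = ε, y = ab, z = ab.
{xy^i z : i ≥ 0} = {(ab)^(i+1) : i ≥ 0} = {ab, abab, ababab, ...}

With x = ε, y = ab, z = ab: Pumping 'ab' gives strings of alternating a's and b's.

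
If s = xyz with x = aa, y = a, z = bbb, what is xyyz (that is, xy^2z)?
aaaabbb

Given x = 'aa', y = 'a', z = 'bbb' and i = 2:

xy^2z = x + y·y·...·y (2 times) + z
       = 'aa' + 'a'^2 + 'bbb'
       = 'aa' + 'aa' + 'bbb'
       = 'aaaabbb'

The pumped string is 'aaaabbb' with length 7.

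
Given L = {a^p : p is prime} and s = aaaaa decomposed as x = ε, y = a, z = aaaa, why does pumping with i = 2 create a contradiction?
xy²z = aaaaaa ∉ L

Pumping with i = 2 replaces y = a by y² = aa:
- Original: s = xyz = aaaaa; aaaaa has length 5, which is prime, so it is in L
- Pumped: xy²z = ε · aa · aaaa = aaaaaa
- aaaaaa has length 6 = 2 × 3, which is not prime, so it is not in L

The pumping lemma would require xy²z ∈ L, so this decomposition yields a contradiction.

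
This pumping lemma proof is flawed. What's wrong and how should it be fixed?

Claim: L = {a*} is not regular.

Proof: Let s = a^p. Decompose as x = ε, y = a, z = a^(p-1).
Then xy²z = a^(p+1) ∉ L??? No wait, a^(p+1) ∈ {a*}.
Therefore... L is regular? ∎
Error: The proof attempts to show a*  is not regular, but a* IS regular!

Correction: a* is a regular language (recognized by a simple DFA with one accepting state and self-loop on 'a'). The pumping lemma can only prove non-regularity, not regularity. For regular languages, pumping always works.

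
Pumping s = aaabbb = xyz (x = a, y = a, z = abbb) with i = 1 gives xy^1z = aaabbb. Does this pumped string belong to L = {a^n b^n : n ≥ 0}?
Yes

xy¹z = a · a · abbb = aaabbb.
aaabbb = a^3 b^3 has equal counts (3 = 3), so it is in L.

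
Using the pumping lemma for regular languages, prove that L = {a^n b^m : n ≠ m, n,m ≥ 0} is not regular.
Assume for contradiction that L is regular, and let p ≥ 1 be the pumping length given by the pumping lemma.
Choose s = a^p b^(p + p!). Then s ∈ L because p ≠ p + p! (as p! ≥ 1), and |s| ≥ p.
By the pumping lemma, s = xyz for some x, y, z with |xy| ≤ p, |y| ≥ 1, and xy^i z ∈ L for every i ≥ 0.
Since |xy| ≤ p and the first p symbols of s are all a's, y = a^k for some k with 1 ≤ k ≤ p.
For every i ≥ 0, xy^i z = a^(p + (i − 1)k) b^(p + p!).

Because 1 ≤ k ≤ p, k divides p!. Let t = p!/k (a positive integer) and take i = t + 1.
Then the number of a's is p + tk = p + p!, which equals the number of b's.
So xy^(t+1) z = a^(p + p!) b^(p + p!) has equally many a's and b's and is NOT in L.

This contradicts the pumping lemma, which requires xy^i z ∈ L for all i ≥ 0.
Hence L = {a^n b^m : n ≠ m, n,m ≥ 0} is not regular. ∎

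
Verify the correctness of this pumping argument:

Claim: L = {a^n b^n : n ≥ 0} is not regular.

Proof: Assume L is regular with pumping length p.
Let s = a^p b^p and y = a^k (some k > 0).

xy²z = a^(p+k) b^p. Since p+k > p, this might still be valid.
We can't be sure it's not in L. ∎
The proof is INCORRECT.

Error: The conclusion is wrong.
xy²z = a^(p+k) b^p is definitely NOT in L because the number of a's (p+k) ≠ number of b's (p).
The proof incorrectly doubts what is actually a valid contradiction.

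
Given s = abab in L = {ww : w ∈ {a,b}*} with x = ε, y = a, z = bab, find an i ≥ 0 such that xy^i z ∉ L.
i = 3

xy³z = ε · aaa · bab = aaabab; aaabab has length 6; its halves are aaa and bab, which differ, so it is not in L.
(Other choices also work, e.g. i = 0, 2; only i = 1 is guaranteed to stay in L since xy¹z = s.)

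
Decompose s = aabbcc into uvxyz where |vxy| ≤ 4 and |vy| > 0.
u='a', v='a', x='bb', y='c', z='c'

For s = aabbcc with pumping length p = 4:

One valid decomposition:
- u = 'a'
- v = 'a'
- x = 'bb'
- y = 'c'
- z = 'c'

Verification:
- uvxyz = 'a' + 'a' + 'bb' + 'c' + 'c' = aabbcc ✓
- |vxy| = |'abbc'| = 4 ≤ 4 ✓
- |vy| = |'ac'| = 2 > 0 ✓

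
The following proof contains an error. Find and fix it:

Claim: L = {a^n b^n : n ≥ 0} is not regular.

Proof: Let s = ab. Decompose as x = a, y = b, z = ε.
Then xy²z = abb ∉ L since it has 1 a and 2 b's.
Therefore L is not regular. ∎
Error: The string s = ab might be shorter than the pumping length p.

Correction: Choose s = a^p b^p to ensure |s| ≥ p. Also, the decomposition is wrong: with |xy| ≤ p, y cannot include b's when s starts with p a's.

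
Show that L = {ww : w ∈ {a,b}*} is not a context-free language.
Assume for contradiction that L is context-free, and let p ≥ 1 be the pumping length given by the pumping lemma for CFLs.
Choose s = a^p b^p a^p b^p. Then s ∈ L (take w = a^p b^p) and |s| = 4p ≥ p.
By the CFL pumping lemma, s = uvxyz for some u, v, x, y, z with |vxy| ≤ p, |vy| ≥ 1, and uv^i xy^i z ∈ L for every i ≥ 0.

Write s as four blocks A₁ B₁ A₂ B₂ with A₁ = A₂ = a^p and B₁ = B₂ = b^p. Since |vxy| ≤ p, the window vxy lies inside at most two adjacent blocks. Take i = 0 and let t = uxz, so |t| = 4p − |vy| with 1 ≤ |vy| ≤ p. If |t| is odd, t ∉ L immediately, so assume |vy| is even (hence |vy| ≥ 2) and |t|/2 = 2p − |vy|/2, which satisfies p ≤ |t|/2 ≤ 2p − 1.

Case 1 (vxy inside A₁B₁): t = a^(p−j) b^(p−l) a^p b^p with j + l = |vy|. The second half of t has length < 2p, so it is a suffix of the trailing a^p b^p and ends in b; the first half is a^(p−j) b^(p−l) a^((j+l)/2), which ends in a because (j+l)/2 ≥ 1. The halves differ, so t ∉ L.

Case 2 (vxy inside B₁A₂, straddling the middle): t = a^p b^(p−j) a^(p−l) b^p with j + l = |vy|. If t = ww, then w is a prefix of t of length ≥ p, so w begins with a^p; and w is a suffix of t of length ≥ p, so w ends with b^p. That forces |w| ≥ 2p, contradicting |w| = |t|/2 ≤ 2p − 1. So t ∉ L.

Case 3 (vxy inside A₂B₂): t = a^p b^p a^(p−j) b^(p−l) with j + l = |vy|. The first half of t is a prefix of a^p b^p, so it begins with a; the second half is b^((j+l)/2) a^(p−j) b^(p−l), which begins with b. The halves differ, so t ∉ L.

In every case uv⁰xy⁰z = uxz ∉ L.

This contradicts the CFL pumping lemma, which requires uv^i xy^i z ∈ L for all i ≥ 0.
Hence L = {ww : w ∈ {a,b}*} is not context-free. ∎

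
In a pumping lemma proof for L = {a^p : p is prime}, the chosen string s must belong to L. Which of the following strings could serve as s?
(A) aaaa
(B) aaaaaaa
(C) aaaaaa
(B) aaaaaaa

The pumping lemma is applied to a string s that lies in L, so first check membership of each option:
- (A) aaaa has length 4 = 2 × 2, which is not prime, so it is not in L ✗
- (B) aaaaaaa has length 7, which is prime, so it is in L ✓
- (C) aaaaaa has length 6 = 2 × 3, which is not prime, so it is not in L ✗

Only (B) aaaaaaa is in L, so it is the only candidate that could play the role of s.
(In a complete proof one picks s in terms of the pumping length p so that |s| ≥ p is guaranteed; a fixed string like aaaaaaa illustrates the shape of such an s.)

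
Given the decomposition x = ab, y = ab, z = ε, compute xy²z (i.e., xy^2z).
ababab

Given x = 'ab', y = 'ab', z = '' and i = 2:

xy^2z = x + y·y·...·y (2 times) + z
       = 'ab' + 'ab'^2 + ''
       = 'ab' + 'abab' + ''
       = 'ababab'

The pumped string is 'ababab' with length 6.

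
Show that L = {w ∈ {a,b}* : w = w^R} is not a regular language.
Assume for contradiction that L is regular, and let p ≥ 1 be the pumping length given by the pumping lemma.
Choose s = a^p b a^p. Then s ∈ L (it reads the same in both directions) and |s| = 2p + 1 ≥ p.
By the pumping lemma, s = xyz for some x, y, z with |xy| ≤ p, |y| ≥ 1, and xy^i z ∈ L for every i ≥ 0.
Since |xy| ≤ p and the first p symbols of s are all a's, y = a^k for some k with 1 ≤ k ≤ p.

Take i = 2: xy²z = a^(p + k) b a^p.
Its reversal is a^p b a^(p + k). These differ because the block of a's before the unique b has length p + k in one and p in the other, and p + k ≠ p since k ≥ 1. So xy²z is not a palindrome, i.e. xy²z ∉ L.

This contradicts the pumping lemma, which requires xy^i z ∈ L for all i ≥ 0.
Hence L = {w ∈ {a,b}* : w = w^R} is not regular. ∎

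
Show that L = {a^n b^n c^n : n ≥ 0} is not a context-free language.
Assume for contradiction that L is context-free, and let p ≥ 1 be the pumping length given by the pumping lemma for CFLs.
Choose s = a^p b^p c^p. Then s ∈ L and |s| = 3p ≥ p.
By the CFL pumping lemma, s = uvxyz for some u, v, x, y, z with |vxy| ≤ p, |vy| ≥ 1, and uv^i xy^i z ∈ L for every i ≥ 0.

Because |vxy| ≤ p, the window vxy cannot contain both an a and a c: any substring of s containing both must include the entire block b^p plus at least one a and one c, so it has length ≥ p + 2 > p.
Hence at least one of the letters a, c does not occur in vy at all.

Take i = 0: the string uxz is obtained from s by deleting |vy| ≥ 1 symbols, so |uxz| = 3p − |vy| < 3p.
But the letter (a or c) that does not occur in vy still occurs exactly p times in uxz. Every string of L with exactly p copies of some letter is a^p b^p c^p, of length 3p. Since |uxz| < 3p, uxz ∉ L.

This contradicts the CFL pumping lemma, which requires uv^i xy^i z ∈ L for all i ≥ 0.
Hence L = {a^n b^n c^n : n ≥ 0} is not context-free. ∎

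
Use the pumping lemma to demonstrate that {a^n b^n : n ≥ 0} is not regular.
Assume for contradiction that L is regular, and let p ≥ 1 be the pumping length given by the pumping lemma.
Choose s = a^p b^p. Then s ∈ L and |s| = 2p ≥ p.
By the pumping lemma, s = xyz for some x, y, z with |xy| ≤ p, |y| ≥ 1, and xy^i z ∈ L for every i ≥ 0.
Since |xy| ≤ p and the first p symbols of s are all a's, we must have y = a^k for some k with 1 ≤ k ≤ p.

Take i = 3: xy³z = a^(p + 2k) b^p.
This string has p + 2k a's but p b's, and p + 2k > p because k ≥ 1. So xy³z ∉ L.

This contradicts the pumping lemma, which requires xy^i z ∈ L for all i ≥ 0.
Hence L = {a^n b^n : n ≥ 0} is not regular. ∎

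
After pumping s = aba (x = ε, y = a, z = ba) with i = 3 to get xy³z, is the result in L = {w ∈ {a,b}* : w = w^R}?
No

xy³z = ε · aaa · ba = aaaba.
aaaba reversed is abaaa ≠ aaaba, so it is not a palindrome and is not in L.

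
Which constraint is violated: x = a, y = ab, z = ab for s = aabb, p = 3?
Violated: xyz = s

The decomposition x = a, y = ab, z = ab for s = aabb with p = 3
violates the constraint: xyz = s

xyz = 'a' + 'ab' + 'ab' = 'aabab' ≠ 'aabb' = s. The decomposition doesn't reconstruct s.

Pumping lemma constraints:
1. xyz = s (decomposition is valid)
2. |xy| ≤ p
3. |y| > 0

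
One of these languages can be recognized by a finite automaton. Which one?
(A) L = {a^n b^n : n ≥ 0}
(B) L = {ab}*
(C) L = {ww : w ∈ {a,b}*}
(B) {ab}*

(B) L = {ab}* is regular.

This can be recognized by a finite automaton (DFA/NFA).
Regular expressions like {ab}* define regular languages.

The other choices are not regular:
- {a^n b^n : n ≥ 0}: After pumping, the number of a's and b's become unequal
- {ww : w ∈ {a,b}*}: After pumping, the two halves no longer match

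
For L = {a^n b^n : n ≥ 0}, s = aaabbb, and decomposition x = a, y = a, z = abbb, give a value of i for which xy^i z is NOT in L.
i = 2

xy²z = a · aa · abbb = aaaabbb; aaaabbb has 4 a's and 3 b's; 4 ≠ 3, so it is not in L.
(Other choices also work, e.g. i = 0, 3; only i = 1 is guaranteed to stay in L since xy¹z = s.)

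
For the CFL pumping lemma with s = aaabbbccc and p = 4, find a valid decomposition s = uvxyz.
u='aa', v='a', x='bb', y='b', z='ccc'

For s = aaabbbccc with pumping length p = 4:

One valid decomposition:
- u = 'aa'
- v = 'a'
- x = 'bb'
- y = 'b'
- z = 'ccc'

Verification:
- uvxyz = 'aa' + 'a' + 'bb' + 'b' + 'ccc' = aaabbbccc ✓
- |vxy| = |'abbb'| = 4 ≤ 4 ✓
- |vy| = |'ab'| = 2 > 0 ✓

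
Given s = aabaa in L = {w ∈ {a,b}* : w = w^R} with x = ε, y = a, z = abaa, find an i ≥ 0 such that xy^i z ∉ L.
i = 0

xy⁰z = ε · ε · abaa = abaa; abaa reversed is aaba ≠ abaa, so it is not a palindrome and is not in L.
(Other choices also work, e.g. i = 2, 3; only i = 1 is guaranteed to stay in L since xy¹z = s.)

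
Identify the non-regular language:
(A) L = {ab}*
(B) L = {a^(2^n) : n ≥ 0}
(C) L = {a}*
(B) {a^(2^n) : n ≥ 0}

(B) L = {a^(2^n) : n ≥ 0} is NOT regular.

The pumping lemma can be used to prove this:
After pumping, length is no longer a power of 2

The other languages are regular because they can be recognized by finite automata.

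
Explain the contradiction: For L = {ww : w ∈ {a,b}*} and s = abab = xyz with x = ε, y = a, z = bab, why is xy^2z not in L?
xy²z = aabab ∉ L

Pumping with i = 2 replaces y = a by y² = aa:
- Original: s = xyz = abab; abab splits into halves ab · ab, which are equal, so it is in L (w = ab)
- Pumped: xy²z = ε · aa · bab = aabab
- aabab has odd length 5, so it cannot be written as ww and is not in L

The pumping lemma would require xy²z ∈ L, so this decomposition yields a contradiction.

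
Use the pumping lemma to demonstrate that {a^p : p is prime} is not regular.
Assume for contradiction that L is regular, and let p ≥ 1 be the pumping length given by the pumping lemma.
Choose a prime q with q ≥ p (one exists because there are infinitely many primes) and let s = a^q. Then s ∈ L and |s| = q ≥ p.
By the pumping lemma, s = xyz for some x, y, z with |xy| ≤ p, |y| ≥ 1, and xy^i z ∈ L for every i ≥ 0.
Here y = a^k for some k with 1 ≤ k ≤ p, and xy^i z = a^(q + (i − 1)k) for every i ≥ 0.

Take i = q + 1: |xy^(q+1) z| = q + qk = q(k + 1).
Both factors satisfy q ≥ 2 and k + 1 ≥ 2, so q(k + 1) is composite, and xy^(q+1) z ∉ L.

This contradicts the pumping lemma, which requires xy^i z ∈ L for all i ≥ 0.
Hence L = {a^p : p is prime} is not regular. ∎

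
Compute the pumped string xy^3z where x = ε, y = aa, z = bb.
aaaaaabb

Given x = '', y = 'aa', z = 'bb' and i = 3:

xy^3z = x + y·y·...·y (3 times) + z
       = '' + 'aa'^3 + 'bb'
       = '' + 'aaaaaa' + 'bb'
       = 'aaaaaabb'

The pumped string is 'aaaaaabb' with length 8.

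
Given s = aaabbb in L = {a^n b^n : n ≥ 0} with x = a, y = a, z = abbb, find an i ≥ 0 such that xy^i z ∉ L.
i = 0

xy⁰z = a · ε · abbb = aabbb; aabbb has 2 a's and 3 b's; 2 ≠ 3, so it is not in L.
(Other choices also work, e.g. i = 2, 3; only i = 1 is guaranteed to stay in L since xy¹z = s.)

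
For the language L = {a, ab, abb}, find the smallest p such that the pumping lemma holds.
p = 4

For a finite language L, the pumping lemma holds vacuously if p > max|s| for s ∈ L.

The longest string in L = {a, ab, abb} has length 3.
If p = 4, then no string s ∈ L has |s| ≥ p, so the condition is vacuously true.

The minimum pumping length is p = 4.

Why no smaller p works: for any p ≤ 3, the longest string s ∈ L has |s| = 3 ≥ p, so it would
have to be pumpable; but pumping up (i = 2, 3, ...) produces ever longer strings, which cannot all lie in the
finite language L. So the pumping property fails for every p ≤ 3.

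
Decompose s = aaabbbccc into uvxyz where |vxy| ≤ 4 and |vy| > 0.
u='aa', v='a', x='bb', y='b', z='ccc'

For s = aaabbbccc with pumping length p = 4:

One valid decomposition:
- u = 'aa'
- v = 'a'
- x = 'bb'
- y = 'b'
- z = 'ccc'

Verification:
- uvxyz = 'aa' + 'a' + 'bb' + 'b' + 'ccc' = aaabbbccc ✓
- |vxy| = |'abbb'| = 4 ≤ 4 ✓
- |vy| = |'ab'| = 2 > 0 ✓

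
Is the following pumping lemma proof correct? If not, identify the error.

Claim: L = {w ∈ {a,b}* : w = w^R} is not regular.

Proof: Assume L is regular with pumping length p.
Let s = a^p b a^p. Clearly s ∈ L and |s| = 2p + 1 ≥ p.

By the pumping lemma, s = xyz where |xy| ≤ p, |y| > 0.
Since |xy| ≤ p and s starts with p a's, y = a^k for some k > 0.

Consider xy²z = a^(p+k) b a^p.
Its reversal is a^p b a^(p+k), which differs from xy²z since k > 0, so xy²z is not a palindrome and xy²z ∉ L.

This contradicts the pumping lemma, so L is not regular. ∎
The proof is correct.

This proof is valid because:
1. s = a^p b a^p is in L and is chosen in terms of p, so |s| ≥ p holds for every p
2. The decomposition analysis is correct: |xy| ≤ p forces y to lie inside the leading a's
3. The contradiction is valid: a^(p+k) b a^p has more a's before the b than after it, so it is not a palindrome
4. The conclusion follows logically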